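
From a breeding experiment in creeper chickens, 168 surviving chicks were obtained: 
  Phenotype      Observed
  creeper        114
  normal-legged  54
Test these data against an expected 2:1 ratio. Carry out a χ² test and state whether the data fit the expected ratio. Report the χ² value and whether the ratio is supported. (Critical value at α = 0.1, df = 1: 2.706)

Total ratio parts = 3. Expected numbers out of 168:
  creeper: 168 × 2/3 = 112
  normal-legged: 168 × 1/3 = 56
χ² = Σ (O − E)² / E
  creeper: (114 − 112)² / 112 = 0.0357
  normal-legged: (54 − 56)² / 56 = 0.0714
χ² = 0.0357 + 0.0714 = 0.1071 ≈ 0.107
Degrees of freedom = 2 − 1 = 1; critical value at α = 0.1 is 2.706.
Since 0.107 < 2.706, we fail to reject the null hypothesis — the data are consistent with the 2:1 ratio.

0.107; consistent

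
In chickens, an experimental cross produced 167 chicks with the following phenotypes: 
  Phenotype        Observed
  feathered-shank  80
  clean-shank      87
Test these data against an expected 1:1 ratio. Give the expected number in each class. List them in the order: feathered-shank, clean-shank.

83.5, 83.5

Expected counts for N = 167 under a 1:1 ratio (total parts = 2):
  feathered-shank: 167 × 1/2 = 83.5
  clean-shank: 167 × 1/2 = 83.5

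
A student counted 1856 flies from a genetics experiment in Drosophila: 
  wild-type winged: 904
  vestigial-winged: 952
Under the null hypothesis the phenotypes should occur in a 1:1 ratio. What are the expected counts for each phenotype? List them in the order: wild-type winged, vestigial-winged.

928, 928

Total ratio parts = 2. Expected numbers out of 1856:
  wild-type winged: 1856 × 1/2 = 928
  vestigial-winged: 1856 × 1/2 = 928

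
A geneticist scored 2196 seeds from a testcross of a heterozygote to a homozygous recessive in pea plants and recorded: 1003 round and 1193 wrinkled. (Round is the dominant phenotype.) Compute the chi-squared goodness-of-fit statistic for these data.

A testcross of a heterozygote (Aa × aa) gives a 1:1 phenotypic ratio.
Expected counts for N = 2196 under a 1:1 ratio (total parts = 2):
  round: 2196 × 1/2 = 1098
  wrinkled: 2196 × 1/2 = 1098
χ² = Σ (O − E)² / E
  round: (1003 − 1098)² / 1098 = 8.2195
  wrinkled: (1193 − 1098)² / 1098 = 8.2195
χ² = 8.2195 + 8.2195 = 16.439

16.439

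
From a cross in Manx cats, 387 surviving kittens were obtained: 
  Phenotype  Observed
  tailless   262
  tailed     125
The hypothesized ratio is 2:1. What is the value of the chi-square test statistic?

Expected counts for N = 387 under a 2:1 ratio (total parts = 3):
  tailless: 387 × 2/3 = 258
  tailed: 387 × 1/3 = 129
χ² = Σ (O − E)² / E
  tailless: (262 − 258)² / 258 = 0.0620
  tailed: (125 − 129)² / 129 = 0.1240
χ² = 0.0620 + 0.1240 = 0.186

0.186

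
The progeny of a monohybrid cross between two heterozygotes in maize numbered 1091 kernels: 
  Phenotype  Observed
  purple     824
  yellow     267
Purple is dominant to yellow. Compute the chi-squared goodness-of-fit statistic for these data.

For a monohybrid cross between heterozygotes with complete dominance, the expected phenotypic ratio is 3:1.
Expected counts for N = 1091 under a 3:1 ratio (total parts = 4):
  purple: 1091 × 3/4 = 818.25
  yellow: 1091 × 1/4 = 272.75
χ² = Σ (O − E)² / E
  purple: (824 − 818.25)² / 818.25 = 0.0404
  yellow: (267 − 272.75)² / 272.75 = 0.1212
χ² = 0.0404 + 0.1212 = 0.1616 ≈ 0.162

0.162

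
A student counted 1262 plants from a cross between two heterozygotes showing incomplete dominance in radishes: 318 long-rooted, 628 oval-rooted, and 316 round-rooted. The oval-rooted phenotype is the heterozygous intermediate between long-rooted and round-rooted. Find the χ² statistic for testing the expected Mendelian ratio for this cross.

0.035

With incomplete dominance, a heterozygote × heterozygote cross gives a 1:2:1 phenotypic ratio.
Expected counts for N = 1262 under a 1:2:1 ratio (total parts = 4):
  long-rooted: 1262 × 1/4 = 315.5
  oval-rooted: 1262 × 2/4 = 631
  round-rooted: 1262 × 1/4 = 315.5
χ² = Σ (O − E)² / E
  long-rooted: (318 − 315.5)² / 315.5 = 0.0198
  oval-rooted: (628 − 631)² / 631 = 0.0143
  round-rooted: (316 − 315.5)² / 315.5 = 0.0008
χ² = 0.0198 + 0.0143 + 0.0008 = 0.0349 ≈ 0.035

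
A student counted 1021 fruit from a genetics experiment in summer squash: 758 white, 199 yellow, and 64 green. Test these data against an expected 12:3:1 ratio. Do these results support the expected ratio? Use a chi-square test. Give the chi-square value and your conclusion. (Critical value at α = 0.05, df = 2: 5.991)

The 12:3:1 ratio has 16 parts, so with N = 1021 the expected counts are:
  white: 1021 × 12/16 = 765.75
  yellow: 1021 × 3/16 = 191.4375
  green: 1021 × 1/16 = 63.8125
χ² = Σ (O − E)² / E
  white: (758 − 765.75)² / 765.75 = 0.0784
  yellow: (199 − 191.4375)² / 191.4375 = 0.2987
  green: (64 − 63.8125)² / 63.8125 = 0.0006
χ² = 0.0784 + 0.2987 + 0.0006 = 0.3777 ≈ 0.378
Degrees of freedom = 3 − 1 = 2; critical value at α = 0.05 is 5.991.
Since 0.378 < 5.991, we fail to reject the null hypothesis — the data are consistent with the 12:3:1 ratio.

0.378; consistent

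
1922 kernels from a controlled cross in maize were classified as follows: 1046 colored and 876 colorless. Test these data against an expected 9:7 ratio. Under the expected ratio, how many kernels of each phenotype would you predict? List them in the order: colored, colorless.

The 9:7 ratio has 16 parts, so with N = 1922 the expected counts are:
  colored: 1922 × 9/16 = 1081.125
  colorless: 1922 × 7/16 = 840.875

1081.125, 840.875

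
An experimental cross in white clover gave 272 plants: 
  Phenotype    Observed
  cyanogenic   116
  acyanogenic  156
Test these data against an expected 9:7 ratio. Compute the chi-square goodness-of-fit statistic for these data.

The 9:7 ratio has 16 parts, so with N = 272 the expected counts are:
  cyanogenic: 272 × 9/16 = 153
  acyanogenic: 272 × 7/16 = 119
χ² = Σ (O − E)² / E
  cyanogenic: (116 − 153)² / 153 = 8.9477
  acyanogenic: (156 − 119)² / 119 = 11.5042
χ² = 8.9477 + 11.5042 = 20.4519 ≈ 20.452

20.452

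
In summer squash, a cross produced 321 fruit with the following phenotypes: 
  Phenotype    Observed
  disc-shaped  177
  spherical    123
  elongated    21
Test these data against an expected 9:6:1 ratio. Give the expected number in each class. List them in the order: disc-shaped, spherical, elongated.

Total ratio parts = 16. Expected numbers out of 321:
  disc-shaped: 321 × 9/16 = 180.5625
  spherical: 321 × 6/16 = 120.375
  elongated: 321 × 1/16 = 20.0625

180.5625, 120.375, 20.0625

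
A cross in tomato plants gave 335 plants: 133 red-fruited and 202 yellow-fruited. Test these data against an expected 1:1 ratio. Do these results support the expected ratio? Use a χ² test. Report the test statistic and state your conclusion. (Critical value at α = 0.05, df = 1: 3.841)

Under the 1:1 hypothesis (Σ ratio = 2, N = 335):
  red-fruited: 335 × 1/2 = 167.5
  yellow-fruited: 335 × 1/2 = 167.5
χ² = Σ (O − E)² / E
  red-fruited: (133 − 167.5)² / 167.5 = 7.1060
  yellow-fruited: (202 − 167.5)² / 167.5 = 7.1060
χ² = 7.1060 + 7.1060 = 14.212
Degrees of freedom = 2 − 1 = 1; critical value at α = 0.05 is 3.841.
Since 14.212 > 3.841, we reject the null hypothesis — the data do not fit the 1:1 ratio.

14.212; not consistent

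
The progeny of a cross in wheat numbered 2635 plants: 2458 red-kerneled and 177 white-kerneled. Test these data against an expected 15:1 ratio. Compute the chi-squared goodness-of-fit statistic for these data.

The 15:1 ratio has 16 parts, so with N = 2635 the expected counts are:
  red-kerneled: 2635 × 15/16 = 2470.3125
  white-kerneled: 2635 × 1/16 = 164.6875
χ² = Σ (O − E)² / E
  red-kerneled: (2458 − 2470.3125)² / 2470.3125 = 0.0614
  white-kerneled: (177 − 164.6875)² / 164.6875 = 0.9205
χ² = 0.0614 + 0.9205 = 0.9819 ≈ 0.982

0.982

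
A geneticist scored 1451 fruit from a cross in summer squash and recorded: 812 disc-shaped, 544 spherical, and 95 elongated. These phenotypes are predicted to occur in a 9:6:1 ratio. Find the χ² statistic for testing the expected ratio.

0.227

Expected counts for N = 1451 under a 9:6:1 ratio (total parts = 16):
  disc-shaped: 1451 × 9/16 = 816.1875
  spherical: 1451 × 6/16 = 544.125
  elongated: 1451 × 1/16 = 90.6875
χ² = Σ (O − E)² / E
  disc-shaped: (812 − 816.1875)² / 816.1875 = 0.0215
  spherical: (544 − 544.125)² / 544.125 = 0.0000
  elongated: (95 − 90.6875)² / 90.6875 = 0.2051
χ² = 0.0215 + 0.0000 + 0.2051 = 0.2266 ≈ 0.227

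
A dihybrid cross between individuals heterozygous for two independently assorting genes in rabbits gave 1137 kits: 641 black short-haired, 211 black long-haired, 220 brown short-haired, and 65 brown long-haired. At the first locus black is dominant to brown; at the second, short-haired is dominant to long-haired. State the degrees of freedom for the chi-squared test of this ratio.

3

A dihybrid F₂ with independent assortment and complete dominance at both loci gives a 9:3:3:1 phenotypic ratio.
A goodness-of-fit test with 4 phenotype classes has df = 4 − 1 = 3.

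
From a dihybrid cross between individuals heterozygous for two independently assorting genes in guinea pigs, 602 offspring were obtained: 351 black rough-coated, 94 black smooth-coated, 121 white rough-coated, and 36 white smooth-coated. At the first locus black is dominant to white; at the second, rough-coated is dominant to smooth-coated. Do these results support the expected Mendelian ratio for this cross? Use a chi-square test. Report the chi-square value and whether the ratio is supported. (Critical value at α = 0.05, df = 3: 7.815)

A dihybrid F₂ with independent assortment and complete dominance at both loci gives a 9:3:3:1 phenotypic ratio.
Total ratio parts = 16. Expected numbers out of 602:
  black rough-coated: 602 × 9/16 = 338.625
  black smooth-coated: 602 × 3/16 = 112.875
  white rough-coated: 602 × 3/16 = 112.875
  white smooth-coated: 602 × 1/16 = 37.625
χ² = Σ (O − E)² / E
  black rough-coated: (351 − 338.625)² / 338.625 = 0.4522
  black smooth-coated: (94 − 112.875)² / 112.875 = 3.1563
  white rough-coated: (121 − 112.875)² / 112.875 = 0.5849
  white smooth-coated: (36 − 37.625)² / 37.625 = 0.0702
χ² = 0.4522 + 3.1563 + 0.5849 + 0.0702 = 4.2636 ≈ 4.264
Degrees of freedom = 4 − 1 = 3; critical value at α = 0.05 is 7.815.
Since 4.264 < 7.815, we fail to reject the null hypothesis — the data are consistent with the 9:3:3:1 ratio.

4.264; consistent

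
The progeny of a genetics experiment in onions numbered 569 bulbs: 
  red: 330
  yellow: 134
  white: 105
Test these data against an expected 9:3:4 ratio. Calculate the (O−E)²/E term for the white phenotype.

Total ratio parts = 16. Expected numbers out of 569:
  red: 569 × 9/16 = 320.0625
  yellow: 569 × 3/16 = 106.6875
  white: 569 × 4/16 = 142.25
Contribution of white: (105 − 142.25)² / 142.25 = 9.7544

9.754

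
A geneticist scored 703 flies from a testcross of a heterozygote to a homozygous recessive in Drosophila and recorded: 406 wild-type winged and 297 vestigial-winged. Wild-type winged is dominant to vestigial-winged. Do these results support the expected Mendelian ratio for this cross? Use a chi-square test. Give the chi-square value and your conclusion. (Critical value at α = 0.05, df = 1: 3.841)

A testcross of a heterozygote (Aa × aa) gives a 1:1 phenotypic ratio.
Expected counts for N = 703 under a 1:1 ratio (total parts = 2):
  wild-type winged: 703 × 1/2 = 351.5
  vestigial-winged: 703 × 1/2 = 351.5
χ² = Σ (O − E)² / E
  wild-type winged: (406 − 351.5)² / 351.5 = 8.4502
  vestigial-winged: (297 − 351.5)² / 351.5 = 8.4502
χ² = 8.4502 + 8.4502 = 16.9004 ≈ 16.900
Degrees of freedom = 2 − 1 = 1; critical value at α = 0.05 is 3.841.
Since 16.900 > 3.841, we reject the null hypothesis — the data do not fit the 1:1 ratio.

16.900; not consistent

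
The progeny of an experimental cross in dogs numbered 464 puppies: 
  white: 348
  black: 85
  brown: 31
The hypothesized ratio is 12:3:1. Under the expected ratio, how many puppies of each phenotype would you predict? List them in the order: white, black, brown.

348, 87, 29

Total ratio parts = 16. Expected numbers out of 464:
  white: 464 × 12/16 = 348
  black: 464 × 3/16 = 87
  brown: 464 × 1/16 = 29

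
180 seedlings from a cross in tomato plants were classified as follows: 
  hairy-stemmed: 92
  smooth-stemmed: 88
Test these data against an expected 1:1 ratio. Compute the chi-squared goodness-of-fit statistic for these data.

Expected counts for N = 180 under a 1:1 ratio (total parts = 2):
  hairy-stemmed: 180 × 1/2 = 90
  smooth-stemmed: 180 × 1/2 = 90
χ² = Σ (O − E)² / E
  hairy-stemmed: (92 − 90)² / 90 = 0.0444
  smooth-stemmed: (88 − 90)² / 90 = 0.0444
χ² = 0.0444 + 0.0444 = 0.0888 ≈ 0.089

0.089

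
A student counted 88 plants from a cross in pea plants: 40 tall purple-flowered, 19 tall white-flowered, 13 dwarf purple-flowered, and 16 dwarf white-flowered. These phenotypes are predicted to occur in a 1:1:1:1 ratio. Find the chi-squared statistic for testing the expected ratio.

The 1:1:1:1 ratio has 4 parts, so with N = 88 the expected counts are:
  tall purple-flowered: 88 × 1/4 = 22
  tall white-flowered: 88 × 1/4 = 22
  dwarf purple-flowered: 88 × 1/4 = 22
  dwarf white-flowered: 88 × 1/4 = 22
χ² = Σ (O − E)² / E
  tall purple-flowered: (40 − 22)² / 22 = 14.7273
  tall white-flowered: (19 − 22)² / 22 = 0.4091
  dwarf purple-flowered: (13 − 22)² / 22 = 3.6818
  dwarf white-flowered: (16 − 22)² / 22 = 1.6364
χ² = 14.7273 + 0.4091 + 3.6818 + 1.6364 = 20.4546 ≈ 20.455

20.455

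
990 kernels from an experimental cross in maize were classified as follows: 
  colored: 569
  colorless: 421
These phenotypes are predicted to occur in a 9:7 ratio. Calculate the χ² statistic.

0.603

Total ratio parts = 16. Expected numbers out of 990:
  colored: 990 × 9/16 = 556.875
  colorless: 990 × 7/16 = 433.125
χ² = Σ (O − E)² / E
  colored: (569 − 556.875)² / 556.875 = 0.2640
  colorless: (421 − 433.125)² / 433.125 = 0.3394
χ² = 0.2640 + 0.3394 = 0.6034 ≈ 0.603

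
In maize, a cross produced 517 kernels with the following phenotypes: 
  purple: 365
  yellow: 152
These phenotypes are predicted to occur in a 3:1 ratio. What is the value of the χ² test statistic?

Expected counts for N = 517 under a 3:1 ratio (total parts = 4):
  purple: 517 × 3/4 = 387.75
  yellow: 517 × 1/4 = 129.25
χ² = Σ (O − E)² / E
  purple: (365 − 387.75)² / 387.75 = 1.3348
  yellow: (152 − 129.25)² / 129.25 = 4.0044
χ² = 1.3348 + 4.0044 = 5.3392 ≈ 5.339

5.339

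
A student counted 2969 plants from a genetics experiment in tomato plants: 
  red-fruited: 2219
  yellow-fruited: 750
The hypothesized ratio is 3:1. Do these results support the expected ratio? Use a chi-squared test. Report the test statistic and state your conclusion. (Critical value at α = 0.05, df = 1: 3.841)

0.108; consistent

Total ratio parts = 4. Expected numbers out of 2969:
  red-fruited: 2969 × 3/4 = 2226.75
  yellow-fruited: 2969 × 1/4 = 742.25
χ² = Σ (O − E)² / E
  red-fruited: (2219 − 2226.75)² / 2226.75 = 0.0270
  yellow-fruited: (750 − 742.25)² / 742.25 = 0.0809
χ² = 0.0270 + 0.0809 = 0.1079 ≈ 0.108
Degrees of freedom = 2 − 1 = 1; critical value at α = 0.05 is 3.841.
Since 0.108 < 3.841, we fail to reject the null hypothesis — the data are consistent with the 3:1 ratio.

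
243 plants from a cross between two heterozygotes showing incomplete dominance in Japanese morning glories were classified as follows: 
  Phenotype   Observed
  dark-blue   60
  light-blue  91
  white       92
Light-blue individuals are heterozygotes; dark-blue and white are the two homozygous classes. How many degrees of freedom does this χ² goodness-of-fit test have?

With incomplete dominance, a heterozygote × heterozygote cross gives a 1:2:1 phenotypic ratio.
A goodness-of-fit test with 3 phenotype classes has df = 3 − 1 = 2.

2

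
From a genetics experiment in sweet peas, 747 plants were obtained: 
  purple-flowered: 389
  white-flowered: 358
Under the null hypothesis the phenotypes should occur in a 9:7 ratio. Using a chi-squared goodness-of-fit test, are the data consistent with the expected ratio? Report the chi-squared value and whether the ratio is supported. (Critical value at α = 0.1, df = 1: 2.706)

The 9:7 ratio has 16 parts, so with N = 747 the expected counts are:
  purple-flowered: 747 × 9/16 = 420.1875
  white-flowered: 747 × 7/16 = 326.8125
χ² = Σ (O − E)² / E
  purple-flowered: (389 − 420.1875)² / 420.1875 = 2.3148
  white-flowered: (358 − 326.8125)² / 326.8125 = 2.9762
χ² = 2.3148 + 2.9762 = 5.291
Degrees of freedom = 2 − 1 = 1; critical value at α = 0.1 is 2.706.
Since 5.291 > 2.706, we reject the null hypothesis — the data do not fit the 9:7 ratio.

5.291; not consistent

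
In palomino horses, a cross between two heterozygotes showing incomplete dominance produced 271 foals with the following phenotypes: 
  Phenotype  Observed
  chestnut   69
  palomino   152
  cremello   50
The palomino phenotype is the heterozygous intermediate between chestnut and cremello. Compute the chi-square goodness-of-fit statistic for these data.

6.683

With incomplete dominance, a heterozygote × heterozygote cross gives a 1:2:1 phenotypic ratio.
The 1:2:1 ratio has 4 parts, so with N = 271 the expected counts are:
  chestnut: 271 × 1/4 = 67.75
  palomino: 271 × 2/4 = 135.5
  cremello: 271 × 1/4 = 67.75
χ² = Σ (O − E)² / E
  chestnut: (69 − 67.75)² / 67.75 = 0.0231
  palomino: (152 − 135.5)² / 135.5 = 2.0092
  cremello: (50 − 67.75)² / 67.75 = 4.6504
χ² = 0.0231 + 2.0092 + 4.6504 = 6.6827 ≈ 6.683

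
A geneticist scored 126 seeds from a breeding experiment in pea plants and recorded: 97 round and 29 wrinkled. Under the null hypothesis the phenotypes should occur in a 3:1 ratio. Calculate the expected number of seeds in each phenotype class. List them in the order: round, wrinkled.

Under the 3:1 hypothesis (Σ ratio = 4, N = 126):
  round: 126 × 3/4 = 94.5
  wrinkled: 126 × 1/4 = 31.5

94.5, 31.5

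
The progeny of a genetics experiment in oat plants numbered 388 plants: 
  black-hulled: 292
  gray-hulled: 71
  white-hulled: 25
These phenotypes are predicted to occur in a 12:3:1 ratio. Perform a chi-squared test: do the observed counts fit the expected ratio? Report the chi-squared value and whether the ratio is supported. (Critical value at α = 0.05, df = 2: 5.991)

Under the 12:3:1 hypothesis (Σ ratio = 16, N = 388):
  black-hulled: 388 × 12/16 = 291
  gray-hulled: 388 × 3/16 = 72.75
  white-hulled: 388 × 1/16 = 24.25
χ² = Σ (O − E)² / E
  black-hulled: (292 − 291)² / 291 = 0.0034
  gray-hulled: (71 − 72.75)² / 72.75 = 0.0421
  white-hulled: (25 − 24.25)² / 24.25 = 0.0232
χ² = 0.0034 + 0.0421 + 0.0232 = 0.0687 ≈ 0.069
Degrees of freedom = 3 − 1 = 2; critical value at α = 0.05 is 5.991.
Since 0.069 < 5.991, we fail to reject the null hypothesis — the data are consistent with the 12:3:1 ratio.

0.069; consistent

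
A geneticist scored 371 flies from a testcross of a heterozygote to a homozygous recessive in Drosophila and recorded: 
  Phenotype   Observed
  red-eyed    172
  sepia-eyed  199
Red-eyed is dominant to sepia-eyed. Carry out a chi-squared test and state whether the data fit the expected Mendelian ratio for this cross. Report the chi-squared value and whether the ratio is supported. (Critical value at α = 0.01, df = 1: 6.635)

A testcross of a heterozygote (Aa × aa) gives a 1:1 phenotypic ratio.
The 1:1 ratio has 2 parts, so with N = 371 the expected counts are:
  red-eyed: 371 × 1/2 = 185.5
  sepia-eyed: 371 × 1/2 = 185.5
χ² = Σ (O − E)² / E
  red-eyed: (172 − 185.5)² / 185.5 = 0.9825
  sepia-eyed: (199 − 185.5)² / 185.5 = 0.9825
χ² = 0.9825 + 0.9825 = 1.965
Degrees of freedom = 2 − 1 = 1; critical value at α = 0.01 is 6.635.
Since 1.965 < 6.635, we fail to reject the null hypothesis — the data are consistent with the 1:1 ratio.

1.965; consistent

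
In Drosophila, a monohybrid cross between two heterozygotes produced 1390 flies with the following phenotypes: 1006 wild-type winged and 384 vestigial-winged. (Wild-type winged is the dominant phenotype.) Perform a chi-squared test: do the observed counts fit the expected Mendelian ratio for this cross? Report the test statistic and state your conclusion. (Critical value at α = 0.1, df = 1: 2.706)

For a monohybrid cross between heterozygotes with complete dominance, the expected phenotypic ratio is 3:1.
The 3:1 ratio has 4 parts, so with N = 1390 the expected counts are:
  wild-type winged: 1390 × 3/4 = 1042.5
  vestigial-winged: 1390 × 1/4 = 347.5
χ² = Σ (O − E)² / E
  wild-type winged: (1006 − 1042.5)² / 1042.5 = 1.2779
  vestigial-winged: (384 − 347.5)² / 347.5 = 3.8338
χ² = 1.2779 + 3.8338 = 5.1117 ≈ 5.112
Degrees of freedom = 2 − 1 = 1; critical value at α = 0.1 is 2.706.
Since 5.112 > 2.706, we reject the null hypothesis — the data do not fit the 3:1 ratio.

5.112; not consistent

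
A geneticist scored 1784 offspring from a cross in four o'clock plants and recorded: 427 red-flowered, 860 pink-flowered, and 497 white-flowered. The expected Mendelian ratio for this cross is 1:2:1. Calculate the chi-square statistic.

7.789

Under the 1:2:1 hypothesis (Σ ratio = 4, N = 1784):
  red-flowered: 1784 × 1/4 = 446
  pink-flowered: 1784 × 2/4 = 892
  white-flowered: 1784 × 1/4 = 446
χ² = Σ (O − E)² / E
  red-flowered: (427 − 446)² / 446 = 0.8094
  pink-flowered: (860 − 892)² / 892 = 1.1480
  white-flowered: (497 − 446)² / 446 = 5.8318
χ² = 0.8094 + 1.1480 + 5.8318 = 7.7892 ≈ 7.789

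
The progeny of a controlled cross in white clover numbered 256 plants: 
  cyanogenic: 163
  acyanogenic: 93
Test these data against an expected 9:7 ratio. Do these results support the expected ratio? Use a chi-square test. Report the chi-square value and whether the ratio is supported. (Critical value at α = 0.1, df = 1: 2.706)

Under the 9:7 hypothesis (Σ ratio = 16, N = 256):
  cyanogenic: 256 × 9/16 = 144
  acyanogenic: 256 × 7/16 = 112
χ² = Σ (O − E)² / E
  cyanogenic: (163 − 144)² / 144 = 2.5069
  acyanogenic: (93 − 112)² / 112 = 3.2232
χ² = 2.5069 + 3.2232 = 5.7301 ≈ 5.730
Degrees of freedom = 2 − 1 = 1; critical value at α = 0.1 is 2.706.
Since 5.730 > 2.706, we reject the null hypothesis — the data do not fit the 9:7 ratio.

5.730; not consistent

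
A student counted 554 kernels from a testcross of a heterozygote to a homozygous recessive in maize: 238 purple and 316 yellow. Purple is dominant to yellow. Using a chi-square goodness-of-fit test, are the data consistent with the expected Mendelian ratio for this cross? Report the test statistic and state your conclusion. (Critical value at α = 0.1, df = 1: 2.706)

10.982; not consistent

A testcross of a heterozygote (Aa × aa) gives a 1:1 phenotypic ratio.
Total ratio parts = 2. Expected numbers out of 554:
  purple: 554 × 1/2 = 277
  yellow: 554 × 1/2 = 277
χ² = Σ (O − E)² / E
  purple: (238 − 277)² / 277 = 5.4910
  yellow: (316 − 277)² / 277 = 5.4910
χ² = 5.4910 + 5.4910 = 10.982
Degrees of freedom = 2 − 1 = 1; critical value at α = 0.1 is 2.706.
Since 10.982 > 2.706, we reject the null hypothesis — the data do not fit the 1:1 ratio.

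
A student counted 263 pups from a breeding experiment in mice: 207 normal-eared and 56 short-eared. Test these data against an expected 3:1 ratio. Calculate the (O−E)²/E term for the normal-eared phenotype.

The 3:1 ratio has 4 parts, so with N = 263 the expected counts are:
  normal-eared: 263 × 3/4 = 197.25
  short-eared: 263 × 1/4 = 65.75
Contribution of normal-eared: (207 − 197.25)² / 197.25 = 0.4819

0.482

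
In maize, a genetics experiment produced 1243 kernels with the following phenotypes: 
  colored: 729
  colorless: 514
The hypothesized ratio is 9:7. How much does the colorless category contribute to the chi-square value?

The 9:7 ratio has 16 parts, so with N = 1243 the expected counts are:
  colored: 1243 × 9/16 = 699.1875
  colorless: 1243 × 7/16 = 543.8125
Contribution of colorless: (514 − 543.8125)² / 543.8125 = 1.6344

1.634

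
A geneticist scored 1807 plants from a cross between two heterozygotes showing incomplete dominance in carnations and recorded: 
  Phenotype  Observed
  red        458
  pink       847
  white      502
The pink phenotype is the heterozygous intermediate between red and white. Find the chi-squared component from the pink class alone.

With incomplete dominance, a heterozygote × heterozygote cross gives a 1:2:1 phenotypic ratio.
Under the 1:2:1 hypothesis (Σ ratio = 4, N = 1807):
  red: 1807 × 1/4 = 451.75
  pink: 1807 × 2/4 = 903.5
  white: 1807 × 1/4 = 451.75
Contribution of pink: (847 − 903.5)² / 903.5 = 3.5332

3.533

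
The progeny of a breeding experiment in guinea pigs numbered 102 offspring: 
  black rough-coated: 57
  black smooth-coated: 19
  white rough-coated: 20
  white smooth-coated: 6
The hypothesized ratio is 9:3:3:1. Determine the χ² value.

0.065

Under the 9:3:3:1 hypothesis (Σ ratio = 16, N = 102):
  black rough-coated: 102 × 9/16 = 57.375
  black smooth-coated: 102 × 3/16 = 19.125
  white rough-coated: 102 × 3/16 = 19.125
  white smooth-coated: 102 × 1/16 = 6.375
χ² = Σ (O − E)² / E
  black rough-coated: (57 − 57.375)² / 57.375 = 0.0025
  black smooth-coated: (19 − 19.125)² / 19.125 = 0.0008
  white rough-coated: (20 − 19.125)² / 19.125 = 0.0400
  white smooth-coated: (6 − 6.375)² / 6.375 = 0.0221
χ² = 0.0025 + 0.0008 + 0.0400 + 0.0221 = 0.0654 ≈ 0.065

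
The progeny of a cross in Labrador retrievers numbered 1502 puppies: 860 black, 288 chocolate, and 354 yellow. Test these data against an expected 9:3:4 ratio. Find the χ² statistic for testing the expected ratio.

The 9:3:4 ratio has 16 parts, so with N = 1502 the expected counts are:
  black: 1502 × 9/16 = 844.875
  chocolate: 1502 × 3/16 = 281.625
  yellow: 1502 × 4/16 = 375.5
χ² = Σ (O − E)² / E
  black: (860 − 844.875)² / 844.875 = 0.2708
  chocolate: (288 − 281.625)² / 281.625 = 0.1443
  yellow: (354 − 375.5)² / 375.5 = 1.2310
χ² = 0.2708 + 0.1443 + 1.2310 = 1.6461 ≈ 1.646

1.646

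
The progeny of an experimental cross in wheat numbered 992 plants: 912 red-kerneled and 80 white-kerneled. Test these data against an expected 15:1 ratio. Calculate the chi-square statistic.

5.574

Expected counts for N = 992 under a 15:1 ratio (total parts = 16):
  red-kerneled: 992 × 15/16 = 930
  white-kerneled: 992 × 1/16 = 62
χ² = Σ (O − E)² / E
  red-kerneled: (912 − 930)² / 930 = 0.3484
  white-kerneled: (80 − 62)² / 62 = 5.2258
χ² = 0.3484 + 5.2258 = 5.5742 ≈ 5.574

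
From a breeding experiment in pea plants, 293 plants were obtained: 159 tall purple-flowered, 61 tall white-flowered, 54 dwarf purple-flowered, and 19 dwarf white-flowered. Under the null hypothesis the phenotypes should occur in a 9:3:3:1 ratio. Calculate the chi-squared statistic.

0.916

Total ratio parts = 16. Expected numbers out of 293:
  tall purple-flowered: 293 × 9/16 = 164.8125
  tall white-flowered: 293 × 3/16 = 54.9375
  dwarf purple-flowered: 293 × 3/16 = 54.9375
  dwarf white-flowered: 293 × 1/16 = 18.3125
χ² = Σ (O − E)² / E
  tall purple-flowered: (159 − 164.8125)² / 164.8125 = 0.2050
  tall white-flowered: (61 − 54.9375)² / 54.9375 = 0.6690
  dwarf purple-flowered: (54 − 54.9375)² / 54.9375 = 0.0160
  dwarf white-flowered: (19 − 18.3125)² / 18.3125 = 0.0258
χ² = 0.2050 + 0.6690 + 0.0160 + 0.0258 = 0.9158 ≈ 0.916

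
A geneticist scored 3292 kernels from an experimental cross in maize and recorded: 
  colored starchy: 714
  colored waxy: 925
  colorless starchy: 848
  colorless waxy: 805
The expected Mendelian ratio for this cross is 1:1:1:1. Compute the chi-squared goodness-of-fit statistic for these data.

28.231

Expected counts for N = 3292 under a 1:1:1:1 ratio (total parts = 4):
  colored starchy: 3292 × 1/4 = 823
  colored waxy: 3292 × 1/4 = 823
  colorless starchy: 3292 × 1/4 = 823
  colorless waxy: 3292 × 1/4 = 823
χ² = Σ (O − E)² / E
  colored starchy: (714 − 823)² / 823 = 14.4362
  colored waxy: (925 − 823)² / 823 = 12.6416
  colorless starchy: (848 − 823)² / 823 = 0.7594
  colorless waxy: (805 − 823)² / 823 = 0.3937
χ² = 14.4362 + 12.6416 + 0.7594 + 0.3937 = 28.2309 ≈ 28.231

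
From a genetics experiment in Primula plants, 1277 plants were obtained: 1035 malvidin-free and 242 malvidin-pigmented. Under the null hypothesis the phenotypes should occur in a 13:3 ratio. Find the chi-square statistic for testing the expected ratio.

0.034

The 13:3 ratio has 16 parts, so with N = 1277 the expected counts are:
  malvidin-free: 1277 × 13/16 = 1037.5625
  malvidin-pigmented: 1277 × 3/16 = 239.4375
χ² = Σ (O − E)² / E
  malvidin-free: (1035 − 1037.5625)² / 1037.5625 = 0.0063
  malvidin-pigmented: (242 − 239.4375)² / 239.4375 = 0.0274
χ² = 0.0063 + 0.0274 = 0.0337 ≈ 0.034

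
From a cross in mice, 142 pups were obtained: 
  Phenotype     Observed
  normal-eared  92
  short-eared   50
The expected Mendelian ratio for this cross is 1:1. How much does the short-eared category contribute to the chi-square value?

6.211

Total ratio parts = 2. Expected numbers out of 142:
  normal-eared: 142 × 1/2 = 71
  short-eared: 142 × 1/2 = 71
Contribution of short-eared: (50 − 71)² / 71 = 6.2113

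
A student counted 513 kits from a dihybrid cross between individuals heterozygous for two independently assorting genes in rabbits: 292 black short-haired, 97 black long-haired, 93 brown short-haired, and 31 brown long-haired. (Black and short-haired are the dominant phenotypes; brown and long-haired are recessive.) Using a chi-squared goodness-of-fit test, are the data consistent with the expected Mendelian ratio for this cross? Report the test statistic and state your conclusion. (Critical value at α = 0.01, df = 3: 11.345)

A dihybrid F₂ with independent assortment and complete dominance at both loci gives a 9:3:3:1 phenotypic ratio.
Total ratio parts = 16. Expected numbers out of 513:
  black short-haired: 513 × 9/16 = 288.5625
  black long-haired: 513 × 3/16 = 96.1875
  brown short-haired: 513 × 3/16 = 96.1875
  brown long-haired: 513 × 1/16 = 32.0625
χ² = Σ (O − E)² / E
  black short-haired: (292 − 288.5625)² / 288.5625 = 0.0409
  black long-haired: (97 − 96.1875)² / 96.1875 = 0.0069
  brown short-haired: (93 − 96.1875)² / 96.1875 = 0.1056
  brown long-haired: (31 − 32.0625)² / 32.0625 = 0.0352
χ² = 0.0409 + 0.0069 + 0.1056 + 0.0352 = 0.1886 ≈ 0.189
Degrees of freedom = 4 − 1 = 3; critical value at α = 0.01 is 11.345.
Since 0.189 < 11.345, we fail to reject the null hypothesis — the data are consistent with the 9:3:3:1 ratio.

0.189; consistent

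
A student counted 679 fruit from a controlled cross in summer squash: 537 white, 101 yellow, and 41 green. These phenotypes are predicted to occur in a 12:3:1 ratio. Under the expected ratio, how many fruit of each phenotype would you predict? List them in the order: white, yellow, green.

509.25, 127.3125, 42.4375

Under the 12:3:1 hypothesis (Σ ratio = 16, N = 679):
  white: 679 × 12/16 = 509.25
  yellow: 679 × 3/16 = 127.3125
  green: 679 × 1/16 = 42.4375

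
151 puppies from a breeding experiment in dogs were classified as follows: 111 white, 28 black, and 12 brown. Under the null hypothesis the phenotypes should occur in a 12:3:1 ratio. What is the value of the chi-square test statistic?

0.744

The 12:3:1 ratio has 16 parts, so with N = 151 the expected counts are:
  white: 151 × 12/16 = 113.25
  black: 151 × 3/16 = 28.3125
  brown: 151 × 1/16 = 9.4375
χ² = Σ (O − E)² / E
  white: (111 − 113.25)² / 113.25 = 0.0447
  black: (28 − 28.3125)² / 28.3125 = 0.0034
  brown: (12 − 9.4375)² / 9.4375 = 0.6958
χ² = 0.0447 + 0.0034 + 0.6958 = 0.7439 ≈ 0.744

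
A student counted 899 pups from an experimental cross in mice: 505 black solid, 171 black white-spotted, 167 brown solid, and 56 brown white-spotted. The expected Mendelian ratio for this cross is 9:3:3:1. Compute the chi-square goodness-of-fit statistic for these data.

Expected counts for N = 899 under a 9:3:3:1 ratio (total parts = 16):
  black solid: 899 × 9/16 = 505.6875
  black white-spotted: 899 × 3/16 = 168.5625
  brown solid: 899 × 3/16 = 168.5625
  brown white-spotted: 899 × 1/16 = 56.1875
χ² = Σ (O − E)² / E
  black solid: (505 − 505.6875)² / 505.6875 = 0.0009
  black white-spotted: (171 − 168.5625)² / 168.5625 = 0.0352
  brown solid: (167 − 168.5625)² / 168.5625 = 0.0145
  brown white-spotted: (56 − 56.1875)² / 56.1875 = 0.0006
χ² = 0.0009 + 0.0352 + 0.0145 + 0.0006 = 0.0512 ≈ 0.051

0.051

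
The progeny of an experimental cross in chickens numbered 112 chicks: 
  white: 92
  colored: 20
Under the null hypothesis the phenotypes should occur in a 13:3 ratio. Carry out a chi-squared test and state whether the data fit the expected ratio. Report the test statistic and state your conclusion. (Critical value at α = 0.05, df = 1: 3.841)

Expected counts for N = 112 under a 13:3 ratio (total parts = 16):
  white: 112 × 13/16 = 91
  colored: 112 × 3/16 = 21
χ² = Σ (O − E)² / E
  white: (92 − 91)² / 91 = 0.0110
  colored: (20 − 21)² / 21 = 0.0476
χ² = 0.0110 + 0.0476 = 0.0586 ≈ 0.059
Degrees of freedom = 2 − 1 = 1; critical value at α = 0.05 is 3.841.
Since 0.059 < 3.841, we fail to reject the null hypothesis — the data are consistent with the 13:3 ratio.

0.059; consistent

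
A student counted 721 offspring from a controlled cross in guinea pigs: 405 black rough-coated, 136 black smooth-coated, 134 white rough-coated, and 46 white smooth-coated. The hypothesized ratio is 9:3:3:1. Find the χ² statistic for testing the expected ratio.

Expected counts for N = 721 under a 9:3:3:1 ratio (total parts = 16):
  black rough-coated: 721 × 9/16 = 405.5625
  black smooth-coated: 721 × 3/16 = 135.1875
  white rough-coated: 721 × 3/16 = 135.1875
  white smooth-coated: 721 × 1/16 = 45.0625
χ² = Σ (O − E)² / E
  black rough-coated: (405 − 405.5625)² / 405.5625 = 0.0008
  black smooth-coated: (136 − 135.1875)² / 135.1875 = 0.0049
  white rough-coated: (134 − 135.1875)² / 135.1875 = 0.0104
  white smooth-coated: (46 − 45.0625)² / 45.0625 = 0.0195
χ² = 0.0008 + 0.0049 + 0.0104 + 0.0195 = 0.0356 ≈ 0.036

0.036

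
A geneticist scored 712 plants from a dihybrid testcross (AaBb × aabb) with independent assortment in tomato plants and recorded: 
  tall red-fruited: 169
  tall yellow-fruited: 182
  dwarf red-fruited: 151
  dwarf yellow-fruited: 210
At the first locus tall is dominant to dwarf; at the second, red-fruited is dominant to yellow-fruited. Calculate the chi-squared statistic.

A dihybrid testcross with independent assortment gives a 1:1:1:1 ratio.
Under the 1:1:1:1 hypothesis (Σ ratio = 4, N = 712):
  tall red-fruited: 712 × 1/4 = 178
  tall yellow-fruited: 712 × 1/4 = 178
  dwarf red-fruited: 712 × 1/4 = 178
  dwarf yellow-fruited: 712 × 1/4 = 178
χ² = Σ (O − E)² / E
  tall red-fruited: (169 − 178)² / 178 = 0.4551
  tall yellow-fruited: (182 − 178)² / 178 = 0.0899
  dwarf red-fruited: (151 − 178)² / 178 = 4.0955
  dwarf yellow-fruited: (210 − 178)² / 178 = 5.7528
χ² = 0.4551 + 0.0899 + 4.0955 + 5.7528 = 10.3933 ≈ 10.393

10.393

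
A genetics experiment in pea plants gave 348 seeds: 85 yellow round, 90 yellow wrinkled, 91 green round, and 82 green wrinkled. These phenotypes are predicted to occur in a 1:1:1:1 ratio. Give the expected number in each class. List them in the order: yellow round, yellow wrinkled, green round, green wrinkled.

87, 87, 87, 87

Expected counts for N = 348 under a 1:1:1:1 ratio (total parts = 4):
  yellow round: 348 × 1/4 = 87
  yellow wrinkled: 348 × 1/4 = 87
  green round: 348 × 1/4 = 87
  green wrinkled: 348 × 1/4 = 87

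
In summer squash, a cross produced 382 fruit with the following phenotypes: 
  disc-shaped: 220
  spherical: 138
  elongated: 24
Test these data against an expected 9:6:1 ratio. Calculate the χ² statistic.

Under the 9:6:1 hypothesis (Σ ratio = 16, N = 382):
  disc-shaped: 382 × 9/16 = 214.875
  spherical: 382 × 6/16 = 143.25
  elongated: 382 × 1/16 = 23.875
χ² = Σ (O − E)² / E
  disc-shaped: (220 − 214.875)² / 214.875 = 0.1222
  spherical: (138 − 143.25)² / 143.25 = 0.1924
  elongated: (24 − 23.875)² / 23.875 = 0.0007
χ² = 0.1222 + 0.1924 + 0.0007 = 0.3153 ≈ 0.315

0.315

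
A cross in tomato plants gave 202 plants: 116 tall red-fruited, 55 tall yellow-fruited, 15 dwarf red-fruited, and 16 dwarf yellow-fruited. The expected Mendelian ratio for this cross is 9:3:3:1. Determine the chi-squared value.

22.510

Expected counts for N = 202 under a 9:3:3:1 ratio (total parts = 16):
  tall red-fruited: 202 × 9/16 = 113.625
  tall yellow-fruited: 202 × 3/16 = 37.875
  dwarf red-fruited: 202 × 3/16 = 37.875
  dwarf yellow-fruited: 202 × 1/16 = 12.625
χ² = Σ (O − E)² / E
  tall red-fruited: (116 − 113.625)² / 113.625 = 0.0496
  tall yellow-fruited: (55 − 37.875)² / 37.875 = 7.7430
  dwarf red-fruited: (15 − 37.875)² / 37.875 = 13.8156
  dwarf yellow-fruited: (16 − 12.625)² / 12.625 = 0.9022
χ² = 0.0496 + 7.7430 + 13.8156 + 0.9022 = 22.5104 ≈ 22.510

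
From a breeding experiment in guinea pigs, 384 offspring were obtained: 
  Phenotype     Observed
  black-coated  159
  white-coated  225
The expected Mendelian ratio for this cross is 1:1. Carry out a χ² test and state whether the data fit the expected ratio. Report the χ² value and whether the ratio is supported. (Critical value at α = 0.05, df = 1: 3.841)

The 1:1 ratio has 2 parts, so with N = 384 the expected counts are:
  black-coated: 384 × 1/2 = 192
  white-coated: 384 × 1/2 = 192
χ² = Σ (O − E)² / E
  black-coated: (159 − 192)² / 192 = 5.6719
  white-coated: (225 − 192)² / 192 = 5.6719
χ² = 5.6719 + 5.6719 = 11.3438 ≈ 11.344
Degrees of freedom = 2 − 1 = 1; critical value at α = 0.05 is 3.841.
Since 11.344 > 3.841, we reject the null hypothesis — the data do not fit the 1:1 ratio.

11.344; not consistent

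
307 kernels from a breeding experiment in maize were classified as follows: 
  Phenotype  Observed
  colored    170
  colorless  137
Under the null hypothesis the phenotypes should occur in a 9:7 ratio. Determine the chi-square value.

The 9:7 ratio has 16 parts, so with N = 307 the expected counts are:
  colored: 307 × 9/16 = 172.6875
  colorless: 307 × 7/16 = 134.3125
χ² = Σ (O − E)² / E
  colored: (170 − 172.6875)² / 172.6875 = 0.0418
  colorless: (137 − 134.3125)² / 134.3125 = 0.0538
χ² = 0.0418 + 0.0538 = 0.0956 ≈ 0.096

0.096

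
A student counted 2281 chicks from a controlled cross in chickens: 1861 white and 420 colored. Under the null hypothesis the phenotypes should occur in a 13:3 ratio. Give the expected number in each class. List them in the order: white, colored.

1853.3125, 427.6875

Under the 13:3 hypothesis (Σ ratio = 16, N = 2281):
  white: 2281 × 13/16 = 1853.3125
  colored: 2281 × 3/16 = 427.6875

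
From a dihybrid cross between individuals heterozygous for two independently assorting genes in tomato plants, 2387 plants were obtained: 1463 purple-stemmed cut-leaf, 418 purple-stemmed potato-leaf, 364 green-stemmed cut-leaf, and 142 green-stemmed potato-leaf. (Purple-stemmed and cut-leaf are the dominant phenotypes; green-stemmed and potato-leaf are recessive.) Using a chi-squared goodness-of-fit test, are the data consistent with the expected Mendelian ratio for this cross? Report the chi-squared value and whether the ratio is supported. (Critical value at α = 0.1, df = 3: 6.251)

28.681; not consistent

A dihybrid F₂ with independent assortment and complete dominance at both loci gives a 9:3:3:1 phenotypic ratio.
The 9:3:3:1 ratio has 16 parts, so with N = 2387 the expected counts are:
  purple-stemmed cut-leaf: 2387 × 9/16 = 1342.6875
  purple-stemmed potato-leaf: 2387 × 3/16 = 447.5625
  green-stemmed cut-leaf: 2387 × 3/16 = 447.5625
  green-stemmed potato-leaf: 2387 × 1/16 = 149.1875
χ² = Σ (O − E)² / E
  purple-stemmed cut-leaf: (1463 − 1342.6875)² / 1342.6875 = 10.7807
  purple-stemmed potato-leaf: (418 − 447.5625)² / 447.5625 = 1.9527
  green-stemmed cut-leaf: (364 − 447.5625)² / 447.5625 = 15.6016
  green-stemmed potato-leaf: (142 − 149.1875)² / 149.1875 = 0.3463
χ² = 10.7807 + 1.9527 + 15.6016 + 0.3463 = 28.6813 ≈ 28.681
Degrees of freedom = 4 − 1 = 3; critical value at α = 0.1 is 6.251.
Since 28.681 > 6.251, we reject the null hypothesis — the data do not fit the 9:3:3:1 ratio.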